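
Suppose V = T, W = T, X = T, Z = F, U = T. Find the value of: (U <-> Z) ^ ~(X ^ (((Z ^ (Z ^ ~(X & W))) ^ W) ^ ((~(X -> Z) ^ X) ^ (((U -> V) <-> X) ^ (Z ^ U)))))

U <-> Z = T <-> F = F
X & W = T & T = T
~(X & W) = ~T = F
Z ^ ~(X & W) = F ^ F = F
Z ^ (Z ^ ~(X & W)) = F ^ F = F
(Z ^ (Z ^ ~(X & W))) ^ W = F ^ T = T
X -> Z = T -> F = F
~(X -> Z) = ~F = T
~(X -> Z) ^ X = T ^ T = F
U -> V = T -> T = T
(U -> V) <-> X = T <-> T = T
Z ^ U = F ^ T = T
((U -> V) <-> X) ^ (Z ^ U) = T ^ T = F
(~(X -> Z) ^ X) ^ (((U -> V) <-> X) ^ (Z ^ U)) = F ^ F = F
((Z ^ (Z ^ ~(X & W))) ^ W) ^ ((~(X -> Z) ^ X) ^ (((U -> V) <-> X) ^ (Z ^ U))) = T ^ F = T
X ^ (((Z ^ (Z ^ ~(X & W))) ^ W) ^ ((~(X -> Z) ^ X) ^ (((U -> V) <-> X) ^ (Z ^ U)))) = T ^ T = F
~(X ^ (((Z ^ (Z ^ ~(X & W))) ^ W) ^ ((~(X -> Z) ^ X) ^ (((U -> V) <-> X) ^ (Z ^ U))))) = ~F = T
(U <-> Z) ^ ~(X ^ (((Z ^ (Z ^ ~(X & W))) ^ W) ^ ((~(X -> Z) ^ X) ^ (((U -> V) <-> X) ^ (Z ^ U))))) = F ^ T = T

T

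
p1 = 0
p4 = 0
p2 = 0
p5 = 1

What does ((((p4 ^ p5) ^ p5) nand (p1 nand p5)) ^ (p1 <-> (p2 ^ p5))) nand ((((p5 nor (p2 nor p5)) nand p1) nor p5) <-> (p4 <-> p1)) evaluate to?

1

p4 ^ p5 = 0 ^ 1 = 1
(p4 ^ p5) ^ p5 = 1 ^ 1 = 0
p1 nand p5 = 0 nand 1 = 1
((p4 ^ p5) ^ p5) nand (p1 nand p5) = 0 nand 1 = 1
p2 ^ p5 = 0 ^ 1 = 1
p1 <-> (p2 ^ p5) = 0 <-> 1 = 0
(((p4 ^ p5) ^ p5) nand (p1 nand p5)) ^ (p1 <-> (p2 ^ p5)) = 1 ^ 0 = 1
p2 nor p5 = 0 nor 1 = 0
p5 nor (p2 nor p5) = 1 nor 0 = 0
(p5 nor (p2 nor p5)) nand p1 = 0 nand 0 = 1
((p5 nor (p2 nor p5)) nand p1) nor p5 = 1 nor 1 = 0
p4 <-> p1 = 0 <-> 0 = 1
(((p5 nor (p2 nor p5)) nand p1) nor p5) <-> (p4 <-> p1) = 0 <-> 1 = 0
((((p4 ^ p5) ^ p5) nand (p1 nand p5)) ^ (p1 <-> (p2 ^ p5))) nand ((((p5 nor (p2 nor p5)) nand p1) nor p5) <-> (p4 <-> p1)) = 1 nand 0 = 1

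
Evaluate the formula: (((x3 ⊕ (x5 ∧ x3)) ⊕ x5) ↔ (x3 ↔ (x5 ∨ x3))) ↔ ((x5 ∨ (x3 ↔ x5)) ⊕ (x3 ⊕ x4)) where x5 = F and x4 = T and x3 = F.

T

x5 ∧ x3 = F ∧ F = F
x3 ⊕ (x5 ∧ x3) = F ⊕ F = F
(x3 ⊕ (x5 ∧ x3)) ⊕ x5 = F ⊕ F = F
x5 ∨ x3 = F ∨ F = F
x3 ↔ (x5 ∨ x3) = F ↔ F = T
((x3 ⊕ (x5 ∧ x3)) ⊕ x5) ↔ (x3 ↔ (x5 ∨ x3)) = F ↔ T = F
x3 ↔ x5 = F ↔ F = T
x5 ∨ (x3 ↔ x5) = F ∨ T = T
x3 ⊕ x4 = F ⊕ T = T
(x5 ∨ (x3 ↔ x5)) ⊕ (x3 ⊕ x4) = T ⊕ T = F
(((x3 ⊕ (x5 ∧ x3)) ⊕ x5) ↔ (x3 ↔ (x5 ∨ x3))) ↔ ((x5 ∨ (x3 ↔ x5)) ⊕ (x3 ⊕ x4)) = F ↔ F = T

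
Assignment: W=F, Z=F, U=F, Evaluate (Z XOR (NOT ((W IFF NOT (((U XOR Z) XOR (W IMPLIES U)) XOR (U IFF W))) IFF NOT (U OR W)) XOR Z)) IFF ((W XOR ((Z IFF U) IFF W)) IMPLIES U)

T

U XOR Z = F XOR F = F
W IMPLIES U = F IMPLIES F = T
(U XOR Z) XOR (W IMPLIES U) = F XOR T = T
U IFF W = F IFF F = T
((U XOR Z) XOR (W IMPLIES U)) XOR (U IFF W) = T XOR T = F
NOT (((U XOR Z) XOR (W IMPLIES U)) XOR (U IFF W)) = NOT F = T
W IFF NOT (((U XOR Z) XOR (W IMPLIES U)) XOR (U IFF W)) = F IFF T = F
U OR W = F OR F = F
NOT (U OR W) = NOT F = T
(W IFF NOT (((U XOR Z) XOR (W IMPLIES U)) XOR (U IFF W))) IFF NOT (U OR W) = F IFF T = F
NOT ((W IFF NOT (((U XOR Z) XOR (W IMPLIES U)) XOR (U IFF W))) IFF NOT (U OR W)) = NOT F = T
NOT ((W IFF NOT (((U XOR Z) XOR (W IMPLIES U)) XOR (U IFF W))) IFF NOT (U OR W)) XOR Z = T XOR F = T
Z XOR (NOT ((W IFF NOT (((U XOR Z) XOR (W IMPLIES U)) XOR (U IFF W))) IFF NOT (U OR W)) XOR Z) = F XOR T = T
Z IFF U = F IFF F = T
(Z IFF U) IFF W = T IFF F = F
W XOR ((Z IFF U) IFF W) = F XOR F = F
(W XOR ((Z IFF U) IFF W)) IMPLIES U = F IMPLIES F = T
(Z XOR (NOT ((W IFF NOT (((U XOR Z) XOR (W IMPLIES U)) XOR (U IFF W))) IFF NOT (U OR W)) XOR Z)) IFF ((W XOR ((Z IFF U) IFF W)) IMPLIES U) = T IFF T = T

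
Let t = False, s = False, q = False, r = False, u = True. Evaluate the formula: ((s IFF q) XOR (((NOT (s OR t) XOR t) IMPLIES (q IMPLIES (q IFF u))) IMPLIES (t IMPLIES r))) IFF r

True

s IFF q = False IFF False = True
s OR t = False OR False = False
NOT (s OR t) = NOT False = True
NOT (s OR t) XOR t = True XOR False = True
q IFF u = False IFF True = False
q IMPLIES (q IFF u) = False IMPLIES False = True
(NOT (s OR t) XOR t) IMPLIES (q IMPLIES (q IFF u)) = True IMPLIES True = True
t IMPLIES r = False IMPLIES False = True
((NOT (s OR t) XOR t) IMPLIES (q IMPLIES (q IFF u))) IMPLIES (t IMPLIES r) = True IMPLIES True = True
(s IFF q) XOR (((NOT (s OR t) XOR t) IMPLIES (q IMPLIES (q IFF u))) IMPLIES (t IMPLIES r)) = True XOR True = False
((s IFF q) XOR (((NOT (s OR t) XOR t) IMPLIES (q IMPLIES (q IFF u))) IMPLIES (t IMPLIES r))) IFF r = False IFF False = True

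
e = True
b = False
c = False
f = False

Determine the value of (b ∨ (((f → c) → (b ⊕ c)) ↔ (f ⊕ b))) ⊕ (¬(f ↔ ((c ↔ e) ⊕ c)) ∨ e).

False

f → c = False → False = True
b ⊕ c = False ⊕ False = False
(f → c) → (b ⊕ c) = True → False = False
f ⊕ b = False ⊕ False = False
((f → c) → (b ⊕ c)) ↔ (f ⊕ b) = False ↔ False = True
b ∨ (((f → c) → (b ⊕ c)) ↔ (f ⊕ b)) = False ∨ True = True
c ↔ e = False ↔ True = False
(c ↔ e) ⊕ c = False ⊕ False = False
f ↔ ((c ↔ e) ⊕ c) = False ↔ False = True
¬(f ↔ ((c ↔ e) ⊕ c)) = ¬True = False
¬(f ↔ ((c ↔ e) ⊕ c)) ∨ e = False ∨ True = True
(b ∨ (((f → c) → (b ⊕ c)) ↔ (f ⊕ b))) ⊕ (¬(f ↔ ((c ↔ e) ⊕ c)) ∨ e) = True ⊕ True = False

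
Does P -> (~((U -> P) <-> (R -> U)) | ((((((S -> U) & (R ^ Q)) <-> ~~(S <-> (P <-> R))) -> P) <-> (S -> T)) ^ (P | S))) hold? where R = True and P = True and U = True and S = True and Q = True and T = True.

False

U -> P = True -> True = True
R -> U = True -> True = True
(U -> P) <-> (R -> U) = True <-> True = True
~((U -> P) <-> (R -> U)) = ~True = False
S -> U = True -> True = True
R ^ Q = True ^ True = False
(S -> U) & (R ^ Q) = True & False = False
P <-> R = True <-> True = True
S <-> (P <-> R) = True <-> True = True
~(S <-> (P <-> R)) = ~True = False
~~(S <-> (P <-> R)) = ~False = True
((S -> U) & (R ^ Q)) <-> ~~(S <-> (P <-> R)) = False <-> True = False
(((S -> U) & (R ^ Q)) <-> ~~(S <-> (P <-> R))) -> P = False -> True = True
S -> T = True -> True = True
((((S -> U) & (R ^ Q)) <-> ~~(S <-> (P <-> R))) -> P) <-> (S -> T) = True <-> True = True
P | S = True | True = True
(((((S -> U) & (R ^ Q)) <-> ~~(S <-> (P <-> R))) -> P) <-> (S -> T)) ^ (P | S) = True ^ True = False
~((U -> P) <-> (R -> U)) | ((((((S -> U) & (R ^ Q)) <-> ~~(S <-> (P <-> R))) -> P) <-> (S -> T)) ^ (P | S)) = False | False = False
P -> (~((U -> P) <-> (R -> U)) | ((((((S -> U) & (R ^ Q)) <-> ~~(S <-> (P <-> R))) -> P) <-> (S -> T)) ^ (P | S))) = True -> False = False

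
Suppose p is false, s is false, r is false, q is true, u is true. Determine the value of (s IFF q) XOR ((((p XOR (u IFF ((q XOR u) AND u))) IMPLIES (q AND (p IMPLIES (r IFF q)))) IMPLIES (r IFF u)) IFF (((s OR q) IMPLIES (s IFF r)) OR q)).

False

Substituting p=False, s=False, r=False, q=True, u=True:
s IFF q = False IFF True = False
q XOR u = True XOR True = False
(q XOR u) AND u = False AND True = False
u IFF ((q XOR u) AND u) = True IFF False = False
p XOR (u IFF ((q XOR u) AND u)) = False XOR False = False
r IFF q = False IFF True = False
p IMPLIES (r IFF q) = False IMPLIES False = True
q AND (p IMPLIES (r IFF q)) = True AND True = True
(p XOR (u IFF ((q XOR u) AND u))) IMPLIES (q AND (p IMPLIES (r IFF q))) = False IMPLIES True = True
r IFF u = False IFF True = False
((p XOR (u IFF ((q XOR u) AND u))) IMPLIES (q AND (p IMPLIES (r IFF q)))) IMPLIES (r IFF u) = True IMPLIES False = False
s OR q = False OR True = True
s IFF r = False IFF False = True
(s OR q) IMPLIES (s IFF r) = True IMPLIES True = True
((s OR q) IMPLIES (s IFF r)) OR q = True OR True = True
(((p XOR (u IFF ((q XOR u) AND u))) IMPLIES (q AND (p IMPLIES (r IFF q)))) IMPLIES (r IFF u)) IFF (((s OR q) IMPLIES (s IFF r)) OR q) = False IFF True = False
(s IFF q) XOR ((((p XOR (u IFF ((q XOR u) AND u))) IMPLIES (q AND (p IMPLIES (r IFF q)))) IMPLIES (r IFF u)) IFF (((s OR q) IMPLIES (s IFF r)) OR q)) = False XOR False = False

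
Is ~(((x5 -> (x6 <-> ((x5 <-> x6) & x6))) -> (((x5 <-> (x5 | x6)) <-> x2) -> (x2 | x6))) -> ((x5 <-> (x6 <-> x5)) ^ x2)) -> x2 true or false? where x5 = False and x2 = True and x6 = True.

Substituting x5=False, x2=True, x6=True:
x5 <-> x6 = False <-> True = False
(x5 <-> x6) & x6 = False & True = False
x6 <-> ((x5 <-> x6) & x6) = True <-> False = False
x5 -> (x6 <-> ((x5 <-> x6) & x6)) = False -> False = True
x5 | x6 = False | True = True
x5 <-> (x5 | x6) = False <-> True = False
(x5 <-> (x5 | x6)) <-> x2 = False <-> True = False
x2 | x6 = True | True = True
((x5 <-> (x5 | x6)) <-> x2) -> (x2 | x6) = False -> True = True
(x5 -> (x6 <-> ((x5 <-> x6) & x6))) -> (((x5 <-> (x5 | x6)) <-> x2) -> (x2 | x6)) = True -> True = True
x6 <-> x5 = True <-> False = False
x5 <-> (x6 <-> x5) = False <-> False = True
(x5 <-> (x6 <-> x5)) ^ x2 = True ^ True = False
((x5 -> (x6 <-> ((x5 <-> x6) & x6))) -> (((x5 <-> (x5 | x6)) <-> x2) -> (x2 | x6))) -> ((x5 <-> (x6 <-> x5)) ^ x2) = True -> False = False
~(((x5 -> (x6 <-> ((x5 <-> x6) & x6))) -> (((x5 <-> (x5 | x6)) <-> x2) -> (x2 | x6))) -> ((x5 <-> (x6 <-> x5)) ^ x2)) = ~False = True
~(((x5 -> (x6 <-> ((x5 <-> x6) & x6))) -> (((x5 <-> (x5 | x6)) <-> x2) -> (x2 | x6))) -> ((x5 <-> (x6 <-> x5)) ^ x2)) -> x2 = True -> True = True

True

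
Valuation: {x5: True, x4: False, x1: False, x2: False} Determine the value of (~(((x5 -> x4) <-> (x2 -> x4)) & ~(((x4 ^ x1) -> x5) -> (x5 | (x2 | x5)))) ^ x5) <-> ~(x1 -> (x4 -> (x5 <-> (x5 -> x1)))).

True

x5 -> x4 = True -> False = False
x2 -> x4 = False -> False = True
(x5 -> x4) <-> (x2 -> x4) = False <-> True = False
x4 ^ x1 = False ^ False = False
(x4 ^ x1) -> x5 = False -> True = True
x2 | x5 = False | True = True
x5 | (x2 | x5) = True | True = True
((x4 ^ x1) -> x5) -> (x5 | (x2 | x5)) = True -> True = True
~(((x4 ^ x1) -> x5) -> (x5 | (x2 | x5))) = ~True = False
((x5 -> x4) <-> (x2 -> x4)) & ~(((x4 ^ x1) -> x5) -> (x5 | (x2 | x5))) = False & False = False
~(((x5 -> x4) <-> (x2 -> x4)) & ~(((x4 ^ x1) -> x5) -> (x5 | (x2 | x5)))) = ~False = True
~(((x5 -> x4) <-> (x2 -> x4)) & ~(((x4 ^ x1) -> x5) -> (x5 | (x2 | x5)))) ^ x5 = True ^ True = False
x5 -> x1 = True -> False = False
x5 <-> (x5 -> x1) = True <-> False = False
x4 -> (x5 <-> (x5 -> x1)) = False -> False = True
x1 -> (x4 -> (x5 <-> (x5 -> x1))) = False -> True = True
~(x1 -> (x4 -> (x5 <-> (x5 -> x1)))) = ~True = False
(~(((x5 -> x4) <-> (x2 -> x4)) & ~(((x4 ^ x1) -> x5) -> (x5 | (x2 | x5)))) ^ x5) <-> ~(x1 -> (x4 -> (x5 <-> (x5 -> x1)))) = False <-> False = True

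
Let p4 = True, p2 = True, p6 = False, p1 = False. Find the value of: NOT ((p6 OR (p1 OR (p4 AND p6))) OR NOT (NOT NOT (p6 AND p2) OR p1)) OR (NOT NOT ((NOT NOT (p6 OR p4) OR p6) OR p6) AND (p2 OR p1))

True

p4 AND p6 = True AND False = False
p1 OR (p4 AND p6) = False OR False = False
p6 OR (p1 OR (p4 AND p6)) = False OR False = False
p6 AND p2 = False AND True = False
NOT (p6 AND p2) = NOT False = True
NOT NOT (p6 AND p2) = NOT True = False
NOT NOT (p6 AND p2) OR p1 = False OR False = False
NOT (NOT NOT (p6 AND p2) OR p1) = NOT False = True
(p6 OR (p1 OR (p4 AND p6))) OR NOT (NOT NOT (p6 AND p2) OR p1) = False OR True = True
NOT ((p6 OR (p1 OR (p4 AND p6))) OR NOT (NOT NOT (p6 AND p2) OR p1)) = NOT True = False
p6 OR p4 = False OR True = True
NOT (p6 OR p4) = NOT True = False
NOT NOT (p6 OR p4) = NOT False = True
NOT NOT (p6 OR p4) OR p6 = True OR False = True
(NOT NOT (p6 OR p4) OR p6) OR p6 = True OR False = True
NOT ((NOT NOT (p6 OR p4) OR p6) OR p6) = NOT True = False
NOT NOT ((NOT NOT (p6 OR p4) OR p6) OR p6) = NOT False = True
p2 OR p1 = True OR False = True
NOT NOT ((NOT NOT (p6 OR p4) OR p6) OR p6) AND (p2 OR p1) = True AND True = True
NOT ((p6 OR (p1 OR (p4 AND p6))) OR NOT (NOT NOT (p6 AND p2) OR p1)) OR (NOT NOT ((NOT NOT (p6 OR p4) OR p6) OR p6) AND (p2 OR p1)) = False OR True = True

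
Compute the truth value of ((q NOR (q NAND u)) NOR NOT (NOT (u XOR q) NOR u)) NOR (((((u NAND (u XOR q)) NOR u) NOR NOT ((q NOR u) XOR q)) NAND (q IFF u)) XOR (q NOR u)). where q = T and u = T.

q NAND u = T NAND T = F
q NOR (q NAND u) = T NOR F = F
u XOR q = T XOR T = F
NOT (u XOR q) = NOT F = T
NOT (u XOR q) NOR u = T NOR T = F
NOT (NOT (u XOR q) NOR u) = NOT F = T
(q NOR (q NAND u)) NOR NOT (NOT (u XOR q) NOR u) = F NOR T = F
u XOR q = T XOR T = F
u NAND (u XOR q) = T NAND F = T
(u NAND (u XOR q)) NOR u = T NOR T = F
q NOR u = T NOR T = F
(q NOR u) XOR q = F XOR T = T
NOT ((q NOR u) XOR q) = NOT T = F
((u NAND (u XOR q)) NOR u) NOR NOT ((q NOR u) XOR q) = F NOR F = T
q IFF u = T IFF T = T
(((u NAND (u XOR q)) NOR u) NOR NOT ((q NOR u) XOR q)) NAND (q IFF u) = T NAND T = F
q NOR u = T NOR T = F
((((u NAND (u XOR q)) NOR u) NOR NOT ((q NOR u) XOR q)) NAND (q IFF u)) XOR (q NOR u) = F XOR F = F
((q NOR (q NAND u)) NOR NOT (NOT (u XOR q) NOR u)) NOR (((((u NAND (u XOR q)) NOR u) NOR NOT ((q NOR u) XOR q)) NAND (q IFF u)) XOR (q NOR u)) = F NOR F = T

T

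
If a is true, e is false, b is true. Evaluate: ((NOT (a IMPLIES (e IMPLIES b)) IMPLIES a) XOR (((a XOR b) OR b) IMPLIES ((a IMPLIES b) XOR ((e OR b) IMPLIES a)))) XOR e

True

e IMPLIES b = False IMPLIES True = True
a IMPLIES (e IMPLIES b) = True IMPLIES True = True
NOT (a IMPLIES (e IMPLIES b)) = NOT True = False
NOT (a IMPLIES (e IMPLIES b)) IMPLIES a = False IMPLIES True = True
a XOR b = True XOR True = False
(a XOR b) OR b = False OR True = True
a IMPLIES b = True IMPLIES True = True
e OR b = False OR True = True
(e OR b) IMPLIES a = True IMPLIES True = True
(a IMPLIES b) XOR ((e OR b) IMPLIES a) = True XOR True = False
((a XOR b) OR b) IMPLIES ((a IMPLIES b) XOR ((e OR b) IMPLIES a)) = True IMPLIES False = False
(NOT (a IMPLIES (e IMPLIES b)) IMPLIES a) XOR (((a XOR b) OR b) IMPLIES ((a IMPLIES b) XOR ((e OR b) IMPLIES a))) = True XOR False = True
((NOT (a IMPLIES (e IMPLIES b)) IMPLIES a) XOR (((a XOR b) OR b) IMPLIES ((a IMPLIES b) XOR ((e OR b) IMPLIES a)))) XOR e = True XOR False = True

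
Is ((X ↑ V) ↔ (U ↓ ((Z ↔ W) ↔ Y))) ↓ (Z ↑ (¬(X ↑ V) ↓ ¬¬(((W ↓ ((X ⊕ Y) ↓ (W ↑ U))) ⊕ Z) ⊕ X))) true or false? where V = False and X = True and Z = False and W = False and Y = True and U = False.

False

Substituting V=False, X=True, Z=False, W=False, Y=True, U=False:
X ↑ V = True ↑ False = True
Z ↔ W = False ↔ False = True
(Z ↔ W) ↔ Y = True ↔ True = True
U ↓ ((Z ↔ W) ↔ Y) = False ↓ True = False
(X ↑ V) ↔ (U ↓ ((Z ↔ W) ↔ Y)) = True ↔ False = False
X ↑ V = True ↑ False = True
¬(X ↑ V) = ¬True = False
X ⊕ Y = True ⊕ True = False
W ↑ U = False ↑ False = True
(X ⊕ Y) ↓ (W ↑ U) = False ↓ True = False
W ↓ ((X ⊕ Y) ↓ (W ↑ U)) = False ↓ False = True
(W ↓ ((X ⊕ Y) ↓ (W ↑ U))) ⊕ Z = True ⊕ False = True
((W ↓ ((X ⊕ Y) ↓ (W ↑ U))) ⊕ Z) ⊕ X = True ⊕ True = False
¬(((W ↓ ((X ⊕ Y) ↓ (W ↑ U))) ⊕ Z) ⊕ X) = ¬False = True
¬¬(((W ↓ ((X ⊕ Y) ↓ (W ↑ U))) ⊕ Z) ⊕ X) = ¬True = False
¬(X ↑ V) ↓ ¬¬(((W ↓ ((X ⊕ Y) ↓ (W ↑ U))) ⊕ Z) ⊕ X) = False ↓ False = True
Z ↑ (¬(X ↑ V) ↓ ¬¬(((W ↓ ((X ⊕ Y) ↓ (W ↑ U))) ⊕ Z) ⊕ X)) = False ↑ True = True
((X ↑ V) ↔ (U ↓ ((Z ↔ W) ↔ Y))) ↓ (Z ↑ (¬(X ↑ V) ↓ ¬¬(((W ↓ ((X ⊕ Y) ↓ (W ↑ U))) ⊕ Z) ⊕ X))) = False ↓ True = False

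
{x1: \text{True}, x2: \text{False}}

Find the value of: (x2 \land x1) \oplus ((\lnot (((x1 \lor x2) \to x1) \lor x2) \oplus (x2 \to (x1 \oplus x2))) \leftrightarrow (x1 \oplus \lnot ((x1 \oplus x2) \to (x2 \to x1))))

\text{True}

x2 \land x1 = \text{False} \land \text{True} = \text{False}
x1 \lor x2 = \text{True} \lor \text{False} = \text{True}
(x1 \lor x2) \to x1 = \text{True} \to \text{True} = \text{True}
((x1 \lor x2) \to x1) \lor x2 = \text{True} \lor \text{False} = \text{True}
\lnot (((x1 \lor x2) \to x1) \lor x2) = \lnot \text{True} = \text{False}
x1 \oplus x2 = \text{True} \oplus \text{False} = \text{True}
x2 \to (x1 \oplus x2) = \text{False} \to \text{True} = \text{True}
\lnot (((x1 \lor x2) \to x1) \lor x2) \oplus (x2 \to (x1 \oplus x2)) = \text{False} \oplus \text{True} = \text{True}
x1 \oplus x2 = \text{True} \oplus \text{False} = \text{True}
x2 \to x1 = \text{False} \to \text{True} = \text{True}
(x1 \oplus x2) \to (x2 \to x1) = \text{True} \to \text{True} = \text{True}
\lnot ((x1 \oplus x2) \to (x2 \to x1)) = \lnot \text{True} = \text{False}
x1 \oplus \lnot ((x1 \oplus x2) \to (x2 \to x1)) = \text{True} \oplus \text{False} = \text{True}
(\lnot (((x1 \lor x2) \to x1) \lor x2) \oplus (x2 \to (x1 \oplus x2))) \leftrightarrow (x1 \oplus \lnot ((x1 \oplus x2) \to (x2 \to x1))) = \text{True} \leftrightarrow \text{True} = \text{True}
(x2 \land x1) \oplus ((\lnot (((x1 \lor x2) \to x1) \lor x2) \oplus (x2 \to (x1 \oplus x2))) \leftrightarrow (x1 \oplus \lnot ((x1 \oplus x2) \to (x2 \to x1)))) = \text{False} \oplus \text{True} = \text{True}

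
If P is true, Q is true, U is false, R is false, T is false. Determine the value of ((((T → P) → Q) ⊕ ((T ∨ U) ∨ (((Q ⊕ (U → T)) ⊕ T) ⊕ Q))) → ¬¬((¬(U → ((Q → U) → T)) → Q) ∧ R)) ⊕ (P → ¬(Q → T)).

T → P = False → True = True
(T → P) → Q = True → True = True
T ∨ U = False ∨ False = False
U → T = False → False = True
Q ⊕ (U → T) = True ⊕ True = False
(Q ⊕ (U → T)) ⊕ T = False ⊕ False = False
((Q ⊕ (U → T)) ⊕ T) ⊕ Q = False ⊕ True = True
(T ∨ U) ∨ (((Q ⊕ (U → T)) ⊕ T) ⊕ Q) = False ∨ True = True
((T → P) → Q) ⊕ ((T ∨ U) ∨ (((Q ⊕ (U → T)) ⊕ T) ⊕ Q)) = True ⊕ True = False
Q → U = True → False = False
(Q → U) → T = False → False = True
U → ((Q → U) → T) = False → True = True
¬(U → ((Q → U) → T)) = ¬True = False
¬(U → ((Q → U) → T)) → Q = False → True = True
(¬(U → ((Q → U) → T)) → Q) ∧ R = True ∧ False = False
¬((¬(U → ((Q → U) → T)) → Q) ∧ R) = ¬False = True
¬¬((¬(U → ((Q → U) → T)) → Q) ∧ R) = ¬True = False
(((T → P) → Q) ⊕ ((T ∨ U) ∨ (((Q ⊕ (U → T)) ⊕ T) ⊕ Q))) → ¬¬((¬(U → ((Q → U) → T)) → Q) ∧ R) = False → False = True
Q → T = True → False = False
¬(Q → T) = ¬False = True
P → ¬(Q → T) = True → True = True
((((T → P) → Q) ⊕ ((T ∨ U) ∨ (((Q ⊕ (U → T)) ⊕ T) ⊕ Q))) → ¬¬((¬(U → ((Q → U) → T)) → Q) ∧ R)) ⊕ (P → ¬(Q → T)) = True ⊕ True = False

False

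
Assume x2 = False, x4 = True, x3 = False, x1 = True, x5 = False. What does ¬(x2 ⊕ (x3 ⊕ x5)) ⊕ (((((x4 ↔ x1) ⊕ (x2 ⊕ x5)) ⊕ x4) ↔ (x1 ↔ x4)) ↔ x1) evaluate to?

True

x3 ⊕ x5 = False ⊕ False = False
x2 ⊕ (x3 ⊕ x5) = False ⊕ False = False
¬(x2 ⊕ (x3 ⊕ x5)) = ¬False = True
x4 ↔ x1 = True ↔ True = True
x2 ⊕ x5 = False ⊕ False = False
(x4 ↔ x1) ⊕ (x2 ⊕ x5) = True ⊕ False = True
((x4 ↔ x1) ⊕ (x2 ⊕ x5)) ⊕ x4 = True ⊕ True = False
x1 ↔ x4 = True ↔ True = True
(((x4 ↔ x1) ⊕ (x2 ⊕ x5)) ⊕ x4) ↔ (x1 ↔ x4) = False ↔ True = False
((((x4 ↔ x1) ⊕ (x2 ⊕ x5)) ⊕ x4) ↔ (x1 ↔ x4)) ↔ x1 = False ↔ True = False
¬(x2 ⊕ (x3 ⊕ x5)) ⊕ (((((x4 ↔ x1) ⊕ (x2 ⊕ x5)) ⊕ x4) ↔ (x1 ↔ x4)) ↔ x1) = True ⊕ False = True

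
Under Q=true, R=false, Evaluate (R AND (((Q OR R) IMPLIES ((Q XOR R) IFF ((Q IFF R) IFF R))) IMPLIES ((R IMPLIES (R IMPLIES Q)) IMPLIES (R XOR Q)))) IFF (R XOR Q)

false

Q OR R = true OR false = true
Q XOR R = true XOR false = true
Q IFF R = true IFF false = false
(Q IFF R) IFF R = false IFF false = true
(Q XOR R) IFF ((Q IFF R) IFF R) = true IFF true = true
(Q OR R) IMPLIES ((Q XOR R) IFF ((Q IFF R) IFF R)) = true IMPLIES true = true
R IMPLIES Q = false IMPLIES true = true
R IMPLIES (R IMPLIES Q) = false IMPLIES true = true
R XOR Q = false XOR true = true
(R IMPLIES (R IMPLIES Q)) IMPLIES (R XOR Q) = true IMPLIES true = true
((Q OR R) IMPLIES ((Q XOR R) IFF ((Q IFF R) IFF R))) IMPLIES ((R IMPLIES (R IMPLIES Q)) IMPLIES (R XOR Q)) = true IMPLIES true = true
R AND (((Q OR R) IMPLIES ((Q XOR R) IFF ((Q IFF R) IFF R))) IMPLIES ((R IMPLIES (R IMPLIES Q)) IMPLIES (R XOR Q))) = false AND true = false
R XOR Q = false XOR true = true
(R AND (((Q OR R) IMPLIES ((Q XOR R) IFF ((Q IFF R) IFF R))) IMPLIES ((R IMPLIES (R IMPLIES Q)) IMPLIES (R XOR Q)))) IFF (R XOR Q) = false IFF true = false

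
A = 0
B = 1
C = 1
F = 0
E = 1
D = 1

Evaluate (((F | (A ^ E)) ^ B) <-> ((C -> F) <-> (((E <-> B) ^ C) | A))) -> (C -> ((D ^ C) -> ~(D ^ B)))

1

A ^ E = 0 ^ 1 = 1
F | (A ^ E) = 0 | 1 = 1
(F | (A ^ E)) ^ B = 1 ^ 1 = 0
C -> F = 1 -> 0 = 0
E <-> B = 1 <-> 1 = 1
(E <-> B) ^ C = 1 ^ 1 = 0
((E <-> B) ^ C) | A = 0 | 0 = 0
(C -> F) <-> (((E <-> B) ^ C) | A) = 0 <-> 0 = 1
((F | (A ^ E)) ^ B) <-> ((C -> F) <-> (((E <-> B) ^ C) | A)) = 0 <-> 1 = 0
D ^ C = 1 ^ 1 = 0
D ^ B = 1 ^ 1 = 0
~(D ^ B) = ~0 = 1
(D ^ C) -> ~(D ^ B) = 0 -> 1 = 1
C -> ((D ^ C) -> ~(D ^ B)) = 1 -> 1 = 1
(((F | (A ^ E)) ^ B) <-> ((C -> F) <-> (((E <-> B) ^ C) | A))) -> (C -> ((D ^ C) -> ~(D ^ B))) = 0 -> 1 = 1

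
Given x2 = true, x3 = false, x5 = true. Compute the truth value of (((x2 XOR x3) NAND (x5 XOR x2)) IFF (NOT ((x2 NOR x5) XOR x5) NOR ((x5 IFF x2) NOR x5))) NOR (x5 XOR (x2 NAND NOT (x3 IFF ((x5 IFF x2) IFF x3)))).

false

x2 XOR x3 = true XOR false = true
x5 XOR x2 = true XOR true = false
(x2 XOR x3) NAND (x5 XOR x2) = true NAND false = true
x2 NOR x5 = true NOR true = false
(x2 NOR x5) XOR x5 = false XOR true = true
NOT ((x2 NOR x5) XOR x5) = NOT true = false
x5 IFF x2 = true IFF true = true
(x5 IFF x2) NOR x5 = true NOR true = false
NOT ((x2 NOR x5) XOR x5) NOR ((x5 IFF x2) NOR x5) = false NOR false = true
((x2 XOR x3) NAND (x5 XOR x2)) IFF (NOT ((x2 NOR x5) XOR x5) NOR ((x5 IFF x2) NOR x5)) = true IFF true = true
x5 IFF x2 = true IFF true = true
(x5 IFF x2) IFF x3 = true IFF false = false
x3 IFF ((x5 IFF x2) IFF x3) = false IFF false = true
NOT (x3 IFF ((x5 IFF x2) IFF x3)) = NOT true = false
x2 NAND NOT (x3 IFF ((x5 IFF x2) IFF x3)) = true NAND false = true
x5 XOR (x2 NAND NOT (x3 IFF ((x5 IFF x2) IFF x3))) = true XOR true = false
(((x2 XOR x3) NAND (x5 XOR x2)) IFF (NOT ((x2 NOR x5) XOR x5) NOR ((x5 IFF x2) NOR x5))) NOR (x5 XOR (x2 NAND NOT (x3 IFF ((x5 IFF x2) IFF x3)))) = true NOR false = false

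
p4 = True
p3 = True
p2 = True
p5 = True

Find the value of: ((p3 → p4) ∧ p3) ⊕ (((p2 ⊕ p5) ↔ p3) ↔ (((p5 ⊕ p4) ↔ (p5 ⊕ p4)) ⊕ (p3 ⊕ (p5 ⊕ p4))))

False

p3 → p4 = True → True = True
(p3 → p4) ∧ p3 = True ∧ True = True
p2 ⊕ p5 = True ⊕ True = False
(p2 ⊕ p5) ↔ p3 = False ↔ True = False
p5 ⊕ p4 = True ⊕ True = False
p5 ⊕ p4 = True ⊕ True = False
(p5 ⊕ p4) ↔ (p5 ⊕ p4) = False ↔ False = True
p5 ⊕ p4 = True ⊕ True = False
p3 ⊕ (p5 ⊕ p4) = True ⊕ False = True
((p5 ⊕ p4) ↔ (p5 ⊕ p4)) ⊕ (p3 ⊕ (p5 ⊕ p4)) = True ⊕ True = False
((p2 ⊕ p5) ↔ p3) ↔ (((p5 ⊕ p4) ↔ (p5 ⊕ p4)) ⊕ (p3 ⊕ (p5 ⊕ p4))) = False ↔ False = True
((p3 → p4) ∧ p3) ⊕ (((p2 ⊕ p5) ↔ p3) ↔ (((p5 ⊕ p4) ↔ (p5 ⊕ p4)) ⊕ (p3 ⊕ (p5 ⊕ p4)))) = True ⊕ True = False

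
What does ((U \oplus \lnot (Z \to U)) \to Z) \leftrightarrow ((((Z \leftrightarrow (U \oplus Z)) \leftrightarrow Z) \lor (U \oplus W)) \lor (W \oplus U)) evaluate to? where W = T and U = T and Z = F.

F

Z \to U = F \to T = T
\lnot (Z \to U) = \lnot T = F
U \oplus \lnot (Z \to U) = T \oplus F = T
(U \oplus \lnot (Z \to U)) \to Z = T \to F = F
U \oplus Z = T \oplus F = T
Z \leftrightarrow (U \oplus Z) = F \leftrightarrow T = F
(Z \leftrightarrow (U \oplus Z)) \leftrightarrow Z = F \leftrightarrow F = T
U \oplus W = T \oplus T = F
((Z \leftrightarrow (U \oplus Z)) \leftrightarrow Z) \lor (U \oplus W) = T \lor F = T
W \oplus U = T \oplus T = F
(((Z \leftrightarrow (U \oplus Z)) \leftrightarrow Z) \lor (U \oplus W)) \lor (W \oplus U) = T \lor F = T
((U \oplus \lnot (Z \to U)) \to Z) \leftrightarrow ((((Z \leftrightarrow (U \oplus Z)) \leftrightarrow Z) \lor (U \oplus W)) \lor (W \oplus U)) = F \leftrightarrow T = F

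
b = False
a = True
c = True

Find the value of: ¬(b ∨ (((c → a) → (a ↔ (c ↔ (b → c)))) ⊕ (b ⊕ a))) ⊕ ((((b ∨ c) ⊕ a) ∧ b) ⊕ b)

True

Substituting b=False, a=True, c=True:
c → a = True → True = True
b → c = False → True = True
c ↔ (b → c) = True ↔ True = True
a ↔ (c ↔ (b → c)) = True ↔ True = True
(c → a) → (a ↔ (c ↔ (b → c))) = True → True = True
b ⊕ a = False ⊕ True = True
((c → a) → (a ↔ (c ↔ (b → c)))) ⊕ (b ⊕ a) = True ⊕ True = False
b ∨ (((c → a) → (a ↔ (c ↔ (b → c)))) ⊕ (b ⊕ a)) = False ∨ False = False
¬(b ∨ (((c → a) → (a ↔ (c ↔ (b → c)))) ⊕ (b ⊕ a))) = ¬False = True
b ∨ c = False ∨ True = True
(b ∨ c) ⊕ a = True ⊕ True = False
((b ∨ c) ⊕ a) ∧ b = False ∧ False = False
(((b ∨ c) ⊕ a) ∧ b) ⊕ b = False ⊕ False = False
¬(b ∨ (((c → a) → (a ↔ (c ↔ (b → c)))) ⊕ (b ⊕ a))) ⊕ ((((b ∨ c) ⊕ a) ∧ b) ⊕ b) = True ⊕ False = True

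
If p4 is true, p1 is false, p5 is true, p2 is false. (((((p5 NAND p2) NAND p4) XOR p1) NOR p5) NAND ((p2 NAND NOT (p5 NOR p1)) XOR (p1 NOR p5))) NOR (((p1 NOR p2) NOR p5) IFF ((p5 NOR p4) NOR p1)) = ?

F

p5 NAND p2 = T NAND F = T
(p5 NAND p2) NAND p4 = T NAND T = F
((p5 NAND p2) NAND p4) XOR p1 = F XOR F = F
(((p5 NAND p2) NAND p4) XOR p1) NOR p5 = F NOR T = F
p5 NOR p1 = T NOR F = F
NOT (p5 NOR p1) = NOT F = T
p2 NAND NOT (p5 NOR p1) = F NAND T = T
p1 NOR p5 = F NOR T = F
(p2 NAND NOT (p5 NOR p1)) XOR (p1 NOR p5) = T XOR F = T
((((p5 NAND p2) NAND p4) XOR p1) NOR p5) NAND ((p2 NAND NOT (p5 NOR p1)) XOR (p1 NOR p5)) = F NAND T = T
p1 NOR p2 = F NOR F = T
(p1 NOR p2) NOR p5 = T NOR T = F
p5 NOR p4 = T NOR T = F
(p5 NOR p4) NOR p1 = F NOR F = T
((p1 NOR p2) NOR p5) IFF ((p5 NOR p4) NOR p1) = F IFF T = F
(((((p5 NAND p2) NAND p4) XOR p1) NOR p5) NAND ((p2 NAND NOT (p5 NOR p1)) XOR (p1 NOR p5))) NOR (((p1 NOR p2) NOR p5) IFF ((p5 NOR p4) NOR p1)) = T NOR F = F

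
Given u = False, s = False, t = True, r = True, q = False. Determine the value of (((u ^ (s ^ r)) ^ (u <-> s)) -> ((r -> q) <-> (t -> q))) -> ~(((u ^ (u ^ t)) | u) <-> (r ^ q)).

False

s ^ r = False ^ True = True
u ^ (s ^ r) = False ^ True = True
u <-> s = False <-> False = True
(u ^ (s ^ r)) ^ (u <-> s) = True ^ True = False
r -> q = True -> False = False
t -> q = True -> False = False
(r -> q) <-> (t -> q) = False <-> False = True
((u ^ (s ^ r)) ^ (u <-> s)) -> ((r -> q) <-> (t -> q)) = False -> True = True
u ^ t = False ^ True = True
u ^ (u ^ t) = False ^ True = True
(u ^ (u ^ t)) | u = True | False = True
r ^ q = True ^ False = True
((u ^ (u ^ t)) | u) <-> (r ^ q) = True <-> True = True
~(((u ^ (u ^ t)) | u) <-> (r ^ q)) = ~True = False
(((u ^ (s ^ r)) ^ (u <-> s)) -> ((r -> q) <-> (t -> q))) -> ~(((u ^ (u ^ t)) | u) <-> (r ^ q)) = True -> False = False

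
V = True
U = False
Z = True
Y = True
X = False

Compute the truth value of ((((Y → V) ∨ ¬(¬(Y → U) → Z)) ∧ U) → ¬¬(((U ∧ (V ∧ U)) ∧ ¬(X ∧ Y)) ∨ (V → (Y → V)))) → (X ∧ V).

Substituting V=True, U=False, Z=True, Y=True, X=False:
Y → V = True → True = True
Y → U = True → False = False
¬(Y → U) = ¬False = True
¬(Y → U) → Z = True → True = True
¬(¬(Y → U) → Z) = ¬True = False
(Y → V) ∨ ¬(¬(Y → U) → Z) = True ∨ False = True
((Y → V) ∨ ¬(¬(Y → U) → Z)) ∧ U = True ∧ False = False
V ∧ U = True ∧ False = False
U ∧ (V ∧ U) = False ∧ False = False
X ∧ Y = False ∧ True = False
¬(X ∧ Y) = ¬False = True
(U ∧ (V ∧ U)) ∧ ¬(X ∧ Y) = False ∧ True = False
Y → V = True → True = True
V → (Y → V) = True → True = True
((U ∧ (V ∧ U)) ∧ ¬(X ∧ Y)) ∨ (V → (Y → V)) = False ∨ True = True
¬(((U ∧ (V ∧ U)) ∧ ¬(X ∧ Y)) ∨ (V → (Y → V))) = ¬True = False
¬¬(((U ∧ (V ∧ U)) ∧ ¬(X ∧ Y)) ∨ (V → (Y → V))) = ¬False = True
(((Y → V) ∨ ¬(¬(Y → U) → Z)) ∧ U) → ¬¬(((U ∧ (V ∧ U)) ∧ ¬(X ∧ Y)) ∨ (V → (Y → V))) = False → True = True
X ∧ V = False ∧ True = False
((((Y → V) ∨ ¬(¬(Y → U) → Z)) ∧ U) → ¬¬(((U ∧ (V ∧ U)) ∧ ¬(X ∧ Y)) ∨ (V → (Y → V)))) → (X ∧ V) = True → False = False

False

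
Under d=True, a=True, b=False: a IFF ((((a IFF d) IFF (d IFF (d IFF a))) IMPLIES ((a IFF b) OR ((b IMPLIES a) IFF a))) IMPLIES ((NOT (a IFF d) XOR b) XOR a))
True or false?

True

a IFF d = True IFF True = True
d IFF a = True IFF True = True
d IFF (d IFF a) = True IFF True = True
(a IFF d) IFF (d IFF (d IFF a)) = True IFF True = True
a IFF b = True IFF False = False
b IMPLIES a = False IMPLIES True = True
(b IMPLIES a) IFF a = True IFF True = True
(a IFF b) OR ((b IMPLIES a) IFF a) = False OR True = True
((a IFF d) IFF (d IFF (d IFF a))) IMPLIES ((a IFF b) OR ((b IMPLIES a) IFF a)) = True IMPLIES True = True
a IFF d = True IFF True = True
NOT (a IFF d) = NOT True = False
NOT (a IFF d) XOR b = False XOR False = False
(NOT (a IFF d) XOR b) XOR a = False XOR True = True
(((a IFF d) IFF (d IFF (d IFF a))) IMPLIES ((a IFF b) OR ((b IMPLIES a) IFF a))) IMPLIES ((NOT (a IFF d) XOR b) XOR a) = True IMPLIES True = True
a IFF ((((a IFF d) IFF (d IFF (d IFF a))) IMPLIES ((a IFF b) OR ((b IMPLIES a) IFF a))) IMPLIES ((NOT (a IFF d) XOR b) XOR a)) = True IFF True = True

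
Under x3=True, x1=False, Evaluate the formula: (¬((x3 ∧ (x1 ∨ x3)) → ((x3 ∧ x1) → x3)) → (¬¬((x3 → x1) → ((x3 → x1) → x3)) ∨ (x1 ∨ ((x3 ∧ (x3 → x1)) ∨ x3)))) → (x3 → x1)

x1 ∨ x3 = False ∨ True = True
x3 ∧ (x1 ∨ x3) = True ∧ True = True
x3 ∧ x1 = True ∧ False = False
(x3 ∧ x1) → x3 = False → True = True
(x3 ∧ (x1 ∨ x3)) → ((x3 ∧ x1) → x3) = True → True = True
¬((x3 ∧ (x1 ∨ x3)) → ((x3 ∧ x1) → x3)) = ¬True = False
x3 → x1 = True → False = False
x3 → x1 = True → False = False
(x3 → x1) → x3 = False → True = True
(x3 → x1) → ((x3 → x1) → x3) = False → True = True
¬((x3 → x1) → ((x3 → x1) → x3)) = ¬True = False
¬¬((x3 → x1) → ((x3 → x1) → x3)) = ¬False = True
x3 → x1 = True → False = False
x3 ∧ (x3 → x1) = True ∧ False = False
(x3 ∧ (x3 → x1)) ∨ x3 = False ∨ True = True
x1 ∨ ((x3 ∧ (x3 → x1)) ∨ x3) = False ∨ True = True
¬¬((x3 → x1) → ((x3 → x1) → x3)) ∨ (x1 ∨ ((x3 ∧ (x3 → x1)) ∨ x3)) = True ∨ True = True
¬((x3 ∧ (x1 ∨ x3)) → ((x3 ∧ x1) → x3)) → (¬¬((x3 → x1) → ((x3 → x1) → x3)) ∨ (x1 ∨ ((x3 ∧ (x3 → x1)) ∨ x3))) = False → True = True
x3 → x1 = True → False = False
(¬((x3 ∧ (x1 ∨ x3)) → ((x3 ∧ x1) → x3)) → (¬¬((x3 → x1) → ((x3 → x1) → x3)) ∨ (x1 ∨ ((x3 ∧ (x3 → x1)) ∨ x3)))) → (x3 → x1) = True → False = False

False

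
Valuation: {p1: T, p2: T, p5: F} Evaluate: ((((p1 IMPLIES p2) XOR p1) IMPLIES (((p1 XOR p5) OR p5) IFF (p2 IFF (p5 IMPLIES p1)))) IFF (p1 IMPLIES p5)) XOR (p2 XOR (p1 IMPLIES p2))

F

p1 IMPLIES p2 = T IMPLIES T = T
(p1 IMPLIES p2) XOR p1 = T XOR T = F
p1 XOR p5 = T XOR F = T
(p1 XOR p5) OR p5 = T OR F = T
p5 IMPLIES p1 = F IMPLIES T = T
p2 IFF (p5 IMPLIES p1) = T IFF T = T
((p1 XOR p5) OR p5) IFF (p2 IFF (p5 IMPLIES p1)) = T IFF T = T
((p1 IMPLIES p2) XOR p1) IMPLIES (((p1 XOR p5) OR p5) IFF (p2 IFF (p5 IMPLIES p1))) = F IMPLIES T = T
p1 IMPLIES p5 = T IMPLIES F = F
(((p1 IMPLIES p2) XOR p1) IMPLIES (((p1 XOR p5) OR p5) IFF (p2 IFF (p5 IMPLIES p1)))) IFF (p1 IMPLIES p5) = T IFF F = F
p1 IMPLIES p2 = T IMPLIES T = T
p2 XOR (p1 IMPLIES p2) = T XOR T = F
((((p1 IMPLIES p2) XOR p1) IMPLIES (((p1 XOR p5) OR p5) IFF (p2 IFF (p5 IMPLIES p1)))) IFF (p1 IMPLIES p5)) XOR (p2 XOR (p1 IMPLIES p2)) = F XOR F = F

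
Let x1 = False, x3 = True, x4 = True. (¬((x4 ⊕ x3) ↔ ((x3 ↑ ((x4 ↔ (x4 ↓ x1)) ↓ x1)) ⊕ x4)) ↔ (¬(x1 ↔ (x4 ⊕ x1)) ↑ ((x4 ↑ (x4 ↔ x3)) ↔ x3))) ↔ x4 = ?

True

Substituting x1=False, x3=True, x4=True:
x4 ⊕ x3 = True ⊕ True = False
x4 ↓ x1 = True ↓ False = False
x4 ↔ (x4 ↓ x1) = True ↔ False = False
(x4 ↔ (x4 ↓ x1)) ↓ x1 = False ↓ False = True
x3 ↑ ((x4 ↔ (x4 ↓ x1)) ↓ x1) = True ↑ True = False
(x3 ↑ ((x4 ↔ (x4 ↓ x1)) ↓ x1)) ⊕ x4 = False ⊕ True = True
(x4 ⊕ x3) ↔ ((x3 ↑ ((x4 ↔ (x4 ↓ x1)) ↓ x1)) ⊕ x4) = False ↔ True = False
¬((x4 ⊕ x3) ↔ ((x3 ↑ ((x4 ↔ (x4 ↓ x1)) ↓ x1)) ⊕ x4)) = ¬False = True
x4 ⊕ x1 = True ⊕ False = True
x1 ↔ (x4 ⊕ x1) = False ↔ True = False
¬(x1 ↔ (x4 ⊕ x1)) = ¬False = True
x4 ↔ x3 = True ↔ True = True
x4 ↑ (x4 ↔ x3) = True ↑ True = False
(x4 ↑ (x4 ↔ x3)) ↔ x3 = False ↔ True = False
¬(x1 ↔ (x4 ⊕ x1)) ↑ ((x4 ↑ (x4 ↔ x3)) ↔ x3) = True ↑ False = True
¬((x4 ⊕ x3) ↔ ((x3 ↑ ((x4 ↔ (x4 ↓ x1)) ↓ x1)) ⊕ x4)) ↔ (¬(x1 ↔ (x4 ⊕ x1)) ↑ ((x4 ↑ (x4 ↔ x3)) ↔ x3)) = True ↔ True = True
(¬((x4 ⊕ x3) ↔ ((x3 ↑ ((x4 ↔ (x4 ↓ x1)) ↓ x1)) ⊕ x4)) ↔ (¬(x1 ↔ (x4 ⊕ x1)) ↑ ((x4 ↑ (x4 ↔ x3)) ↔ x3))) ↔ x4 = True ↔ True = True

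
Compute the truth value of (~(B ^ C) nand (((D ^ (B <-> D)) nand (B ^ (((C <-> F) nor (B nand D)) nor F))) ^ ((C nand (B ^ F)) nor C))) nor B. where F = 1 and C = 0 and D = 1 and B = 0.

B ^ C = 0 ^ 0 = 0
~(B ^ C) = ~0 = 1
B <-> D = 0 <-> 1 = 0
D ^ (B <-> D) = 1 ^ 0 = 1
C <-> F = 0 <-> 1 = 0
B nand D = 0 nand 1 = 1
(C <-> F) nor (B nand D) = 0 nor 1 = 0
((C <-> F) nor (B nand D)) nor F = 0 nor 1 = 0
B ^ (((C <-> F) nor (B nand D)) nor F) = 0 ^ 0 = 0
(D ^ (B <-> D)) nand (B ^ (((C <-> F) nor (B nand D)) nor F)) = 1 nand 0 = 1
B ^ F = 0 ^ 1 = 1
C nand (B ^ F) = 0 nand 1 = 1
(C nand (B ^ F)) nor C = 1 nor 0 = 0
((D ^ (B <-> D)) nand (B ^ (((C <-> F) nor (B nand D)) nor F))) ^ ((C nand (B ^ F)) nor C) = 1 ^ 0 = 1
~(B ^ C) nand (((D ^ (B <-> D)) nand (B ^ (((C <-> F) nor (B nand D)) nor F))) ^ ((C nand (B ^ F)) nor C)) = 1 nand 1 = 0
(~(B ^ C) nand (((D ^ (B <-> D)) nand (B ^ (((C <-> F) nor (B nand D)) nor F))) ^ ((C nand (B ^ F)) nor C))) nor B = 0 nor 0 = 1

1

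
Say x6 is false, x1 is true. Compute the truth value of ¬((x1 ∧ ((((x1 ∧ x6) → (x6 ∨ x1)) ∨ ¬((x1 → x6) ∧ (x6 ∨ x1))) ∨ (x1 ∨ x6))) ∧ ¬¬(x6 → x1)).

F

x1 ∧ x6 = T ∧ F = F
x6 ∨ x1 = F ∨ T = T
(x1 ∧ x6) → (x6 ∨ x1) = F → T = T
x1 → x6 = T → F = F
x6 ∨ x1 = F ∨ T = T
(x1 → x6) ∧ (x6 ∨ x1) = F ∧ T = F
¬((x1 → x6) ∧ (x6 ∨ x1)) = ¬F = T
((x1 ∧ x6) → (x6 ∨ x1)) ∨ ¬((x1 → x6) ∧ (x6 ∨ x1)) = T ∨ T = T
x1 ∨ x6 = T ∨ F = T
(((x1 ∧ x6) → (x6 ∨ x1)) ∨ ¬((x1 → x6) ∧ (x6 ∨ x1))) ∨ (x1 ∨ x6) = T ∨ T = T
x1 ∧ ((((x1 ∧ x6) → (x6 ∨ x1)) ∨ ¬((x1 → x6) ∧ (x6 ∨ x1))) ∨ (x1 ∨ x6)) = T ∧ T = T
x6 → x1 = F → T = T
¬(x6 → x1) = ¬T = F
¬¬(x6 → x1) = ¬F = T
(x1 ∧ ((((x1 ∧ x6) → (x6 ∨ x1)) ∨ ¬((x1 → x6) ∧ (x6 ∨ x1))) ∨ (x1 ∨ x6))) ∧ ¬¬(x6 → x1) = T ∧ T = T
¬((x1 ∧ ((((x1 ∧ x6) → (x6 ∨ x1)) ∨ ¬((x1 → x6) ∧ (x6 ∨ x1))) ∨ (x1 ∨ x6))) ∧ ¬¬(x6 → x1)) = ¬T = F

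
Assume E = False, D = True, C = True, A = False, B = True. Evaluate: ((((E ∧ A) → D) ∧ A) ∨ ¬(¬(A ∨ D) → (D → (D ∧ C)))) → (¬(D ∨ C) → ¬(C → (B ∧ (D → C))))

Substituting E=False, D=True, C=True, A=False, B=True:
E ∧ A = False ∧ False = False
(E ∧ A) → D = False → True = True
((E ∧ A) → D) ∧ A = True ∧ False = False
A ∨ D = False ∨ True = True
¬(A ∨ D) = ¬True = False
D ∧ C = True ∧ True = True
D → (D ∧ C) = True → True = True
¬(A ∨ D) → (D → (D ∧ C)) = False → True = True
¬(¬(A ∨ D) → (D → (D ∧ C))) = ¬True = False
(((E ∧ A) → D) ∧ A) ∨ ¬(¬(A ∨ D) → (D → (D ∧ C))) = False ∨ False = False
D ∨ C = True ∨ True = True
¬(D ∨ C) = ¬True = False
D → C = True → True = True
B ∧ (D → C) = True ∧ True = True
C → (B ∧ (D → C)) = True → True = True
¬(C → (B ∧ (D → C))) = ¬True = False
¬(D ∨ C) → ¬(C → (B ∧ (D → C))) = False → False = True
((((E ∧ A) → D) ∧ A) ∨ ¬(¬(A ∨ D) → (D → (D ∧ C)))) → (¬(D ∨ C) → ¬(C → (B ∧ (D → C)))) = False → True = True

True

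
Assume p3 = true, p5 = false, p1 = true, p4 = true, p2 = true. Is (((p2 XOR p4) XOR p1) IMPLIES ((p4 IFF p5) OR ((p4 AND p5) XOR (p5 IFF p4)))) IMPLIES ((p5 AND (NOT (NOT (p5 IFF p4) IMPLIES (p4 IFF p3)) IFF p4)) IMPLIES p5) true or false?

true

Substituting p3=true, p5=false, p1=true, p4=true, p2=true:
p2 XOR p4 = true XOR true = false
(p2 XOR p4) XOR p1 = false XOR true = true
p4 IFF p5 = true IFF false = false
p4 AND p5 = true AND false = false
p5 IFF p4 = false IFF true = false
(p4 AND p5) XOR (p5 IFF p4) = false XOR false = false
(p4 IFF p5) OR ((p4 AND p5) XOR (p5 IFF p4)) = false OR false = false
((p2 XOR p4) XOR p1) IMPLIES ((p4 IFF p5) OR ((p4 AND p5) XOR (p5 IFF p4))) = true IMPLIES false = false
p5 IFF p4 = false IFF true = false
NOT (p5 IFF p4) = NOT false = true
p4 IFF p3 = true IFF true = true
NOT (p5 IFF p4) IMPLIES (p4 IFF p3) = true IMPLIES true = true
NOT (NOT (p5 IFF p4) IMPLIES (p4 IFF p3)) = NOT true = false
NOT (NOT (p5 IFF p4) IMPLIES (p4 IFF p3)) IFF p4 = false IFF true = false
p5 AND (NOT (NOT (p5 IFF p4) IMPLIES (p4 IFF p3)) IFF p4) = false AND false = false
(p5 AND (NOT (NOT (p5 IFF p4) IMPLIES (p4 IFF p3)) IFF p4)) IMPLIES p5 = false IMPLIES false = true
(((p2 XOR p4) XOR p1) IMPLIES ((p4 IFF p5) OR ((p4 AND p5) XOR (p5 IFF p4)))) IMPLIES ((p5 AND (NOT (NOT (p5 IFF p4) IMPLIES (p4 IFF p3)) IFF p4)) IMPLIES p5) = false IMPLIES true = true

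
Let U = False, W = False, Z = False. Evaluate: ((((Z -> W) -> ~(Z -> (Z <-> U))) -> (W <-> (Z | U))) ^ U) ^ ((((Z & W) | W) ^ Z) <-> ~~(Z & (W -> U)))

Z -> W = False -> False = True
Z <-> U = False <-> False = True
Z -> (Z <-> U) = False -> True = True
~(Z -> (Z <-> U)) = ~True = False
(Z -> W) -> ~(Z -> (Z <-> U)) = True -> False = False
Z | U = False | False = False
W <-> (Z | U) = False <-> False = True
((Z -> W) -> ~(Z -> (Z <-> U))) -> (W <-> (Z | U)) = False -> True = True
(((Z -> W) -> ~(Z -> (Z <-> U))) -> (W <-> (Z | U))) ^ U = True ^ False = True
Z & W = False & False = False
(Z & W) | W = False | False = False
((Z & W) | W) ^ Z = False ^ False = False
W -> U = False -> False = True
Z & (W -> U) = False & True = False
~(Z & (W -> U)) = ~False = True
~~(Z & (W -> U)) = ~True = False
(((Z & W) | W) ^ Z) <-> ~~(Z & (W -> U)) = False <-> False = True
((((Z -> W) -> ~(Z -> (Z <-> U))) -> (W <-> (Z | U))) ^ U) ^ ((((Z & W) | W) ^ Z) <-> ~~(Z & (W -> U))) = True ^ True = False

False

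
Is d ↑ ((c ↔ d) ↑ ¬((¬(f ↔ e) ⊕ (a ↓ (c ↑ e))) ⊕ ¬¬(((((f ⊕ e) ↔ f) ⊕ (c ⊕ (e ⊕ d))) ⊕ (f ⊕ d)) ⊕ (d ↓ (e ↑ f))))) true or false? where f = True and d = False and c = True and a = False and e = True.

True

Substituting f=True, d=False, c=True, a=False, e=True:
c ↔ d = True ↔ False = False
f ↔ e = True ↔ True = True
¬(f ↔ e) = ¬True = False
c ↑ e = True ↑ True = False
a ↓ (c ↑ e) = False ↓ False = True
¬(f ↔ e) ⊕ (a ↓ (c ↑ e)) = False ⊕ True = True
f ⊕ e = True ⊕ True = False
(f ⊕ e) ↔ f = False ↔ True = False
e ⊕ d = True ⊕ False = True
c ⊕ (e ⊕ d) = True ⊕ True = False
((f ⊕ e) ↔ f) ⊕ (c ⊕ (e ⊕ d)) = False ⊕ False = False
f ⊕ d = True ⊕ False = True
(((f ⊕ e) ↔ f) ⊕ (c ⊕ (e ⊕ d))) ⊕ (f ⊕ d) = False ⊕ True = True
e ↑ f = True ↑ True = False
d ↓ (e ↑ f) = False ↓ False = True
((((f ⊕ e) ↔ f) ⊕ (c ⊕ (e ⊕ d))) ⊕ (f ⊕ d)) ⊕ (d ↓ (e ↑ f)) = True ⊕ True = False
¬(((((f ⊕ e) ↔ f) ⊕ (c ⊕ (e ⊕ d))) ⊕ (f ⊕ d)) ⊕ (d ↓ (e ↑ f))) = ¬False = True
¬¬(((((f ⊕ e) ↔ f) ⊕ (c ⊕ (e ⊕ d))) ⊕ (f ⊕ d)) ⊕ (d ↓ (e ↑ f))) = ¬True = False
(¬(f ↔ e) ⊕ (a ↓ (c ↑ e))) ⊕ ¬¬(((((f ⊕ e) ↔ f) ⊕ (c ⊕ (e ⊕ d))) ⊕ (f ⊕ d)) ⊕ (d ↓ (e ↑ f))) = True ⊕ False = True
¬((¬(f ↔ e) ⊕ (a ↓ (c ↑ e))) ⊕ ¬¬(((((f ⊕ e) ↔ f) ⊕ (c ⊕ (e ⊕ d))) ⊕ (f ⊕ d)) ⊕ (d ↓ (e ↑ f)))) = ¬True = False
(c ↔ d) ↑ ¬((¬(f ↔ e) ⊕ (a ↓ (c ↑ e))) ⊕ ¬¬(((((f ⊕ e) ↔ f) ⊕ (c ⊕ (e ⊕ d))) ⊕ (f ⊕ d)) ⊕ (d ↓ (e ↑ f)))) = False ↑ False = True
d ↑ ((c ↔ d) ↑ ¬((¬(f ↔ e) ⊕ (a ↓ (c ↑ e))) ⊕ ¬¬(((((f ⊕ e) ↔ f) ⊕ (c ⊕ (e ⊕ d))) ⊕ (f ⊕ d)) ⊕ (d ↓ (e ↑ f))))) = False ↑ True = True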